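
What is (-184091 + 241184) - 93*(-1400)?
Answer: 187293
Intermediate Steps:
(-184091 + 241184) - 93*(-1400) = 57093 + 130200 = 187293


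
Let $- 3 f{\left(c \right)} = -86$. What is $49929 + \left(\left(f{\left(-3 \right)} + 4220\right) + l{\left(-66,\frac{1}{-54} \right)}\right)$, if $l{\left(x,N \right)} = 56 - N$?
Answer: $\frac{2928619}{54} \approx 54234.0$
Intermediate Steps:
$f{\left(c \right)} = \frac{86}{3}$ ($f{\left(c \right)} = \left(- \frac{1}{3}\right) \left(-86\right) = \frac{86}{3}$)
$49929 + \left(\left(f{\left(-3 \right)} + 4220\right) + l{\left(-66,\frac{1}{-54} \right)}\right) = 49929 + \left(\left(\frac{86}{3} + 4220\right) + \left(56 - \frac{1}{-54}\right)\right) = 49929 + \left(\frac{12746}{3} + \left(56 - - \frac{1}{54}\right)\right) = 49929 + \left(\frac{12746}{3} + \left(56 + \frac{1}{54}\right)\right) = 49929 + \left(\frac{12746}{3} + \frac{3025}{54}\right) = 49929 + \frac{232453}{54} = \frac{2928619}{54}$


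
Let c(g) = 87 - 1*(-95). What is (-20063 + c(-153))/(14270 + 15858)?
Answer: -19881/30128 ≈ -0.65988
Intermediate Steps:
c(g) = 182 (c(g) = 87 + 95 = 182)
(-20063 + c(-153))/(14270 + 15858) = (-20063 + 182)/(14270 + 15858) = -19881/30128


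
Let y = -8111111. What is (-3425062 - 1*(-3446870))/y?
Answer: -21808/8111111 ≈ -0.0026887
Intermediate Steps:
(-3425062 - 1*(-3446870))/y = (-3425062 - 1*(-3446870))/(-8111111) = (-3425062 + 3446870)*(-1/8111111) = 21808*(-1/8111111) = -21808/8111111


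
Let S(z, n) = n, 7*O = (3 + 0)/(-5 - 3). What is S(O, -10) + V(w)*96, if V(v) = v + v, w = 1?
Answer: 182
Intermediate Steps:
O = -3/56 (O = ((3 + 0)/(-5 - 3))/7 = (3/(-8))/7 = (3*(-⅛))/7 = (⅐)*(-3/8) = -3/56 ≈ -0.053571)
V(v) = 2*v
S(O, -10) + V(w)*96 = -10 + (2*1)*96 = -10 + 2*96 = -10 + 192 = 182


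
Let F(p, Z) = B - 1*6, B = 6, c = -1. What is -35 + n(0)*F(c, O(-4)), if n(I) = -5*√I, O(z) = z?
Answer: -35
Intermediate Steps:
F(p, Z) = 0 (F(p, Z) = 6 - 1*6 = 6 - 6 = 0)
-35 + n(0)*F(c, O(-4)) = -35 - 5*√0*0 = -35 - 5*0*0 = -35 + 0*0 = -35 + 0 = -35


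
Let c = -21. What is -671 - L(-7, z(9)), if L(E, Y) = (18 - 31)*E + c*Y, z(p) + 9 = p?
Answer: -762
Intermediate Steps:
z(p) = -9 + p
L(E, Y) = -21*Y - 13*E (L(E, Y) = (18 - 31)*E - 21*Y = -13*E - 21*Y = -21*Y - 13*E)
-671 - L(-7, z(9)) = -671 - (-21*(-9 + 9) - 13*(-7)) = -671 - (-21*0 + 91) = -671 - (0 + 91) = -671 - 1*91 = -671 - 91 = -762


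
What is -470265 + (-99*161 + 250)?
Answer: -485954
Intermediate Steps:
-470265 + (-99*161 + 250) = -470265 + (-15939 + 250) = -470265 - 15689 = -485954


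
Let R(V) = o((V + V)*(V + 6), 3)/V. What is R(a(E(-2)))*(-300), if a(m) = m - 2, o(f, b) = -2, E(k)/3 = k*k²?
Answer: -300/13 ≈ -23.077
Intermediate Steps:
E(k) = 3*k³ (E(k) = 3*(k*k²) = 3*k³)
a(m) = -2 + m
R(V) = -2/V
R(a(E(-2)))*(-300) = -2/(-2 + 3*(-2)³)*(-300) = -2/(-2 + 3*(-8))*(-300) = -2/(-2 - 24)*(-300) = -2/(-26)*(-300) = -2*(-1/26)*(-300) = (1/13)*(-300) = -300/13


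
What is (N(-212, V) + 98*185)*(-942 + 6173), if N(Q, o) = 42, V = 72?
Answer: 95057732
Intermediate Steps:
(N(-212, V) + 98*185)*(-942 + 6173) = (42 + 98*185)*(-942 + 6173) = (42 + 18130)*5231 = 18172*5231 = 95057732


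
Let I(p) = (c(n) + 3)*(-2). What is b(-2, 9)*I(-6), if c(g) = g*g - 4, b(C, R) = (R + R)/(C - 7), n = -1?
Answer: 0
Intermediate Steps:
b(C, R) = 2*R/(-7 + C) (b(C, R) = (2*R)/(-7 + C) = 2*R/(-7 + C))
c(g) = -4 + g² (c(g) = g² - 4 = -4 + g²)
I(p) = 0 (I(p) = ((-4 + (-1)²) + 3)*(-2) = ((-4 + 1) + 3)*(-2) = (-3 + 3)*(-2) = 0*(-2) = 0)
b(-2, 9)*I(-6) = (2*9/(-7 - 2))*0 = (2*9/(-9))*0 = (2*9*(-⅑))*0 = -2*0 = 0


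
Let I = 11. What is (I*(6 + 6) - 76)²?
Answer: 3136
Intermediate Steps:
(I*(6 + 6) - 76)² = (11*(6 + 6) - 76)² = (11*12 - 76)² = (132 - 76)² = 56² = 3136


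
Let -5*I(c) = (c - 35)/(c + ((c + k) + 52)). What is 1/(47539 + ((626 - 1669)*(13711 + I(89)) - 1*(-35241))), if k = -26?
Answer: -170/2417015423 ≈ -7.0335e-8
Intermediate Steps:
I(c) = -(-35 + c)/(5*(26 + 2*c)) (I(c) = -(c - 35)/(5*(c + ((c - 26) + 52))) = -(-35 + c)/(5*(c + ((-26 + c) + 52))) = -(-35 + c)/(5*(c + (26 + c))) = -(-35 + c)/(5*(26 + 2*c)))
1/(47539 + ((626 - 1669)*(13711 + I(89)) - 1*(-35241))) = 1/(47539 + ((626 - 1669)*(13711 + (35 - 1*89)/(10*(13 + 89))) - 1*(-35241))) = 1/(47539 + (-1043*(13711 + (⅒)*(35 - 89)/102) + 35241)) = 1/(47539 + (-1043*(13711 + (⅒)*(1/102)*(-54)) + 35241)) = 1/(47539 + (-1043*(13711 - 9/170) + 35241)) = 1/(47539 + (-1043*2330861/170 + 35241)) = 1/(47539 + (-2431088023/170 + 35241)) = 1/(47539 - 2425097053/170) = 1/(-2417015423/170) = -170/2417015423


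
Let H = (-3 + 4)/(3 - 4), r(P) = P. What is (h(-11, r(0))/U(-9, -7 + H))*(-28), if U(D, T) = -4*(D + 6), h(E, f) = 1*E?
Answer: 77/3 ≈ 25.667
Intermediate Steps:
h(E, f) = E
H = -1 (H = 1/(-1) = 1*(-1) = -1)
U(D, T) = -24 - 4*D (U(D, T) = -4*(6 + D) = -24 - 4*D)
(h(-11, r(0))/U(-9, -7 + H))*(-28) = -11/(-24 - 4*(-9))*(-28) = -11/(-24 + 36)*(-28) = -11/12*(-28) = 77/3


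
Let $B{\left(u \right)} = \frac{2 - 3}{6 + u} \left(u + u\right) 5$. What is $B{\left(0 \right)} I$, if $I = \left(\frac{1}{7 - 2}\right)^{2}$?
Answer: $0$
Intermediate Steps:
$I = \frac{1}{25}$ ($I = \left(\frac{1}{5}\right)^{2} = \frac{1}{25} \approx 0.04$)
$B{\left(u \right)} = - \frac{10 u}{6 + u}$ ($B{\left(u \right)} = - \frac{1}{6 + u} 2 u 5 = - \frac{1}{6 + u} 10 u = - \frac{10 u}{6 + u}$)
$B{\left(0 \right)} I = \left(-10\right) 0 \frac{1}{6 + 0} \cdot \frac{1}{25} = \left(-10\right) 0 \cdot \frac{1}{6} \cdot \frac{1}{25} = 0 \cdot \frac{1}{25} = 0$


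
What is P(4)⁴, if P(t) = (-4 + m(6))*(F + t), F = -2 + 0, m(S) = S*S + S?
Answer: 33362176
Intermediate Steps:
m(S) = S + S² (m(S) = S² + S = S + S²)
F = -2
P(t) = -76 + 38*t (P(t) = (-4 + 6*(1 + 6))*(-2 + t) = (-4 + 6*7)*(-2 + t) = (-4 + 42)*(-2 + t) = 38*(-2 + t) = -76 + 38*t)
P(4)⁴ = (-76 + 38*4)⁴ = (-76 + 152)⁴ = 76⁴ = 33362176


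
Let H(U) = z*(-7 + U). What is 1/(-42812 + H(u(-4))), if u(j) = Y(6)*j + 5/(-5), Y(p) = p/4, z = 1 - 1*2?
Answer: -1/42798 ≈ -2.3366e-5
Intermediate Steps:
z = -1 (z = 1 - 2 = -1)
Y(p) = p/4 (Y(p) = p*(1/4) = p/4)
u(j) = -1 + 3*j/2 (u(j) = ((1/4)*6)*j + 5/(-5) = 3*j/2 + 5*(-1/5) = 3*j/2 - 1 = -1 + 3*j/2)
H(U) = 7 - U (H(U) = -(-7 + U) = 7 - U)
1/(-42812 + H(u(-4))) = 1/(-42812 + (7 - (-1 + (3/2)*(-4)))) = 1/(-42812 + (7 - (-1 - 6))) = 1/(-42812 + (7 - 1*(-7))) = 1/(-42812 + (7 + 7)) = 1/(-42812 + 14) = 1/(-42798) = -1/42798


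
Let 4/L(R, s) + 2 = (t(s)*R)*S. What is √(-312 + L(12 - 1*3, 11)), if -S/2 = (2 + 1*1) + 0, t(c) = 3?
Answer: I*√524513/41 ≈ 17.664*I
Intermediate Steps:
S = -6 (S = -2*((2 + 1*1) + 0) = -2*((2 + 1) + 0) = -2*(3 + 0) = -2*3 = -6)
L(R, s) = 4/(-2 - 18*R) (L(R, s) = 4/(-2 + (3*R)*(-6)) = 4/(-2 - 18*R))
√(-312 + L(12 - 1*3, 11)) = √(-312 + 2/(-1 - 9*(12 - 1*3))) = √(-312 + 2/(-1 - 9*(12 - 3))) = √(-312 + 2/(-1 - 9*9)) = √(-312 + 2/(-1 - 81)) = √(-312 + 2/(-82)) = √(-312 + 2*(-1/82)) = √(-312 - 1/41) = √(-12793/41) = I*√524513/41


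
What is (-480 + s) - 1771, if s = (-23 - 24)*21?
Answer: -3238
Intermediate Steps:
s = -987 (s = -47*21 = -987)
(-480 + s) - 1771 = (-480 - 987) - 1771 = -1467 - 1771 = -3238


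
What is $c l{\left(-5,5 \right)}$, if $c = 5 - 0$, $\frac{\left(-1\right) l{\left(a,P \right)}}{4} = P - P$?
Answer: $0$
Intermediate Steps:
$l{\left(a,P \right)} = 0$ ($l{\left(a,P \right)} = - 4 \left(P - P\right) = \left(-4\right) 0 = 0$)
$c = 5$ ($c = 5 + 0 = 5$)
$c l{\left(-5,5 \right)} = 5 \cdot 0 = 0$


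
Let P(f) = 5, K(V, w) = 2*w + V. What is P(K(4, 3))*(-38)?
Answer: -190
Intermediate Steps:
K(V, w) = V + 2*w
P(K(4, 3))*(-38) = 5*(-38) = -190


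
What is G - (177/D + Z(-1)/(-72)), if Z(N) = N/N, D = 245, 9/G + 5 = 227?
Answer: -436003/652680 ≈ -0.66802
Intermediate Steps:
G = 3/74 (G = 9/(-5 + 227) = 9/222 = 9*(1/222) = 3/74 ≈ 0.040541)
Z(N) = 1
G - (177/D + Z(-1)/(-72)) = 3/74 - (177/245 + 1/(-72)) = 3/74 - (177*(1/245) + 1*(-1/72)) = 3/74 - (177/245 - 1/72) = 3/74 - 1*12499/17640 = 3/74 - 12499/17640 = -436003/652680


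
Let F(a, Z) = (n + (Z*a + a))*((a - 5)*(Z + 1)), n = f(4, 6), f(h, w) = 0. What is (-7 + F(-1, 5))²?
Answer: 43681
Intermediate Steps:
n = 0
F(a, Z) = (1 + Z)*(-5 + a)*(a + Z*a) (F(a, Z) = (0 + (Z*a + a))*((a - 5)*(Z + 1)) = (0 + (a + Z*a))*((-5 + a)*(1 + Z)) = (a + Z*a)*((1 + Z)*(-5 + a)) = (1 + Z)*(-5 + a)*(a + Z*a))
(-7 + F(-1, 5))² = (-7 - (-5 - 1 - 10*5 - 5*5² - 1*5² + 2*5*(-1)))² = (-7 - (-5 - 1 - 50 - 5*25 - 1*25 - 10))² = (-7 - (-5 - 1 - 50 - 125 - 25 - 10))² = (-7 - 1*(-216))² = (-7 + 216)² = 209² = 43681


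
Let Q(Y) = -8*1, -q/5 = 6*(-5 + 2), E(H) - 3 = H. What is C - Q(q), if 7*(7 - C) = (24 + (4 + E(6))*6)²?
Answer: -10299/7 ≈ -1471.3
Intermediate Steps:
E(H) = 3 + H
q = 90 (q = -30*(-5 + 2) = -30*(-3) = -5*(-18) = 90)
Q(Y) = -8
C = -10355/7 (C = 7 - (24 + (4 + (3 + 6))*6)²/7 = 7 - (24 + (4 + 9)*6)²/7 = 7 - (24 + 13*6)²/7 = 7 - (24 + 78)²/7 = 7 - ⅐*102² = 7 - ⅐*10404 = 7 - 10404/7 = -10355/7 ≈ -1479.3)
C - Q(q) = -10355/7 - 1*(-8) = -10355/7 + 8 = -10299/7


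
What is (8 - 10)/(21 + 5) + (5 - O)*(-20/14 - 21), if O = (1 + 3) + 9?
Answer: 16321/91 ≈ 179.35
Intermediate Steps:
O = 13 (O = 4 + 9 = 13)
(8 - 10)/(21 + 5) + (5 - O)*(-20/14 - 21) = (8 - 10)/(21 + 5) + (5 - 1*13)*(-20/14 - 21) = -2/26 + (5 - 13)*(-20*1/14 - 21) = -2*1/26 - 8*(-10/7 - 21) = -1/13 - 8*(-157/7) = -1/13 + 1256/7 = 16321/91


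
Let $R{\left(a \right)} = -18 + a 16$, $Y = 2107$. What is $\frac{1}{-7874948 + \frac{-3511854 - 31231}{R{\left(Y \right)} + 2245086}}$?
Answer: $- \frac{65108}{512722215615} \approx -1.2699 \cdot 10^{-7}$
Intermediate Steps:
$R{\left(a \right)} = -18 + 16 a$
$\frac{1}{-7874948 + \frac{-3511854 - 31231}{R{\left(Y \right)} + 2245086}} = \frac{1}{-7874948 + \frac{-3511854 - 31231}{\left(-18 + 16 \cdot 2107\right) + 2245086}} = \frac{1}{-7874948 - \frac{3543085}{\left(-18 + 33712\right) + 2245086}} = \frac{1}{-7874948 - \frac{3543085}{33694 + 2245086}} = \frac{1}{-7874948 - \frac{3543085}{2278780}} = \frac{1}{-7874948 - \frac{101231}{65108}} = \frac{1}{- \frac{512722215615}{65108}} = - \frac{65108}{512722215615}$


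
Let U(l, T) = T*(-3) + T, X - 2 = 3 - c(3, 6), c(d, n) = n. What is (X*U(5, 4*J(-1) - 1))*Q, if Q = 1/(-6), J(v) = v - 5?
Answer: 25/3 ≈ 8.3333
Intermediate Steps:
J(v) = -5 + v
Q = -⅙ ≈ -0.16667
X = -1 (X = 2 + (3 - 1*6) = 2 + (3 - 6) = 2 - 3 = -1)
U(l, T) = -2*T (U(l, T) = -3*T + T = -2*T)
(X*U(5, 4*J(-1) - 1))*Q = -(-2)*(4*(-5 - 1) - 1)*(-⅙) = -(-2)*(4*(-6) - 1)*(-⅙) = -(-2)*(-24 - 1)*(-⅙) = -(-2)*(-25)*(-⅙) = -1*50*(-⅙) = -50*(-⅙) = 25/3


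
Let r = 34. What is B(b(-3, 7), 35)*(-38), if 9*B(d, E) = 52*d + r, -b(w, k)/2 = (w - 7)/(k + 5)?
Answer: -13756/27 ≈ -509.48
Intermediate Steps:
b(w, k) = -2*(-7 + w)/(5 + k) (b(w, k) = -2*(w - 7)/(k + 5) = -2*(-7 + w)/(5 + k))
B(d, E) = 34/9 + 52*d/9 (B(d, E) = (52*d + 34)/9 = (34 + 52*d)/9 = 34/9 + 52*d/9)
B(b(-3, 7), 35)*(-38) = (34/9 + 52*(2*(7 - 1*(-3))/(5 + 7))/9)*(-38) = (34/9 + 52*(2*(7 + 3)/12)/9)*(-38) = (34/9 + 52*(2*(1/12)*10)/9)*(-38) = (34/9 + (52/9)*(5/3))*(-38) = (34/9 + 260/27)*(-38) = (362/27)*(-38) = -13756/27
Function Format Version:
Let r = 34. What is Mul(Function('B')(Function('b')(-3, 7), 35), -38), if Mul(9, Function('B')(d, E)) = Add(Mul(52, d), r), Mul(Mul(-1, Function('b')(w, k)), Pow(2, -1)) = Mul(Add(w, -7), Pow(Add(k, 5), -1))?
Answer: Rational(-13756, 27) ≈ -509.48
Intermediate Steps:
Function('b')(w, k) = Mul(-2, Pow(Add(5, k), -1), Add(-7, w)) (Function('b')(w, k) = Mul(-2, Mul(Add(w, -7), Pow(Add(k, 5), -1))) = Mul(-2, Mul(Add(-7, w), Pow(Add(5, k), -1))) = Mul(-2, Mul(Pow(Add(5, k), -1), Add(-7, w))) = Mul(-2, Pow(Add(5, k), -1), Add(-7, w)))
Function('B')(d, E) = Add(Rational(34, 9), Mul(Rational(52, 9), d)) (Function('B')(d, E) = Mul(Rational(1, 9), Add(Mul(52, d), 34)) = Mul(Rational(1, 9), Add(34, Mul(52, d))) = Add(Rational(34, 9), Mul(Rational(52, 9), d)))
Mul(Function('B')(Function('b')(-3, 7), 35), -38) = Mul(Add(Rational(34, 9), Mul(Rational(52, 9), Mul(2, Pow(Add(5, 7), -1), Add(7, Mul(-1, -3))))), -38) = Mul(Add(Rational(34, 9), Mul(Rational(52, 9), Mul(2, Pow(12, -1), Add(7, 3)))), -38) = Mul(Add(Rational(34, 9), Mul(Rational(52, 9), Mul(2, Rational(1, 12), 10))), -38) = Mul(Add(Rational(34, 9), Mul(Rational(52, 9), Rational(5, 3))), -38) = Mul(Add(Rational(34, 9), Rational(260, 27)), -38) = Mul(Rational(362, 27), -38) = Rational(-13756, 27)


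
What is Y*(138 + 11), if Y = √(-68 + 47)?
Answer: 149*I*√21 ≈ 682.8*I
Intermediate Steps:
Y = I*√21 (Y = √(-21) = I*√21 ≈ 4.5826*I)
Y*(138 + 11) = (I*√21)*(138 + 11) = (I*√21)*149 = 149*I*√21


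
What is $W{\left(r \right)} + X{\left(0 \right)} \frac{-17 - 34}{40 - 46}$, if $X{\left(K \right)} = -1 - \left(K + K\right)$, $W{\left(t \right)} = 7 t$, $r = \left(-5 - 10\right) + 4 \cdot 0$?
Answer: $- \frac{227}{2} \approx -113.5$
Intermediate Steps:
$r = -15$ ($r = -15 + 0 = -15$)
$X{\left(K \right)} = -1 - 2 K$
$W{\left(r \right)} + X{\left(0 \right)} \frac{-17 - 34}{40 - 46} = 7 \left(-15\right) + \left(-1 - 0\right) \frac{-17 - 34}{40 - 46} = -105 + \left(-1 + 0\right) \left(- \frac{51}{-6}\right) = -105 - \left(-51\right) \left(- \frac{1}{6}\right) = -105 - \frac{17}{2} = - \frac{227}{2}$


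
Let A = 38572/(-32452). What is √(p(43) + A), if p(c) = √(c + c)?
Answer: √(-78233659 + 65820769*√86)/8113 ≈ 2.8434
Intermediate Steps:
p(c) = √2*√c (p(c) = √(2*c) = √2*√c)
A = -9643/8113 (A = 38572*(-1/32452) = -9643/8113 ≈ -1.1886)
√(p(43) + A) = √(√2*√43 - 9643/8113) = √(√86 - 9643/8113) = √(-9643/8113 + √86)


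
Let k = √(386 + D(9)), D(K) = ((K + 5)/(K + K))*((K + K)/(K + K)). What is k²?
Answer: 3481/9 ≈ 386.78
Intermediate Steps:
D(K) = (5 + K)/(2*K) (D(K) = ((5 + K)/((2*K)))*((2*K)/((2*K))) = ((5 + K)*(1/(2*K)))*((2*K)*(1/(2*K))) = ((5 + K)/(2*K))*1 = (5 + K)/(2*K))
k = 59/3 (k = √(386 + (½)*(5 + 9)/9) = √(386 + (½)*(⅑)*14) = √(386 + 7/9) = √(3481/9) = 59/3 ≈ 19.667)
k² = (59/3)² = 3481/9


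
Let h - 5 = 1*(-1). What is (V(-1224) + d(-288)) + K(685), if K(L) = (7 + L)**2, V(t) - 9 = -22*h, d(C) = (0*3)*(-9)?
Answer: 478785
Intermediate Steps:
h = 4 (h = 5 + 1*(-1) = 5 - 1 = 4)
d(C) = 0 (d(C) = 0*(-9) = 0)
V(t) = -79 (V(t) = 9 - 22*4 = 9 - 88 = -79)
(V(-1224) + d(-288)) + K(685) = (-79 + 0) + (7 + 685)**2 = -79 + 692**2 = -79 + 478864 = 478785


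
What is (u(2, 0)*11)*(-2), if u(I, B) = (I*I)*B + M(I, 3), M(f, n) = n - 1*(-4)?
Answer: -154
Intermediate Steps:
M(f, n) = 4 + n (M(f, n) = n + 4 = 4 + n)
u(I, B) = 7 + B*I**2 (u(I, B) = (I*I)*B + (4 + 3) = I**2*B + 7 = B*I**2 + 7 = 7 + B*I**2)
(u(2, 0)*11)*(-2) = ((7 + 0*2**2)*11)*(-2) = ((7 + 0*4)*11)*(-2) = ((7 + 0)*11)*(-2) = (7*11)*(-2) = 77*(-2) = -154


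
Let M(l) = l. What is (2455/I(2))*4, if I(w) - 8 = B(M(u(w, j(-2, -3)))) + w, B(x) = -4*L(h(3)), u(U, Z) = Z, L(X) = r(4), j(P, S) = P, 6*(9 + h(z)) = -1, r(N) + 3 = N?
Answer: 4910/3 ≈ 1636.7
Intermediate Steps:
r(N) = -3 + N
h(z) = -55/6 (h(z) = -9 + (⅙)*(-1) = -9 - ⅙ = -55/6)
L(X) = 1 (L(X) = -3 + 4 = 1)
B(x) = -4 (B(x) = -4*1 = -4)
I(w) = 4 + w (I(w) = 8 + (-4 + w) = 4 + w)
(2455/I(2))*4 = (2455/(4 + 2))*4 = (2455/6)*4 = 4910/3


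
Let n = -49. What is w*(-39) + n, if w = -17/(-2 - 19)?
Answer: -564/7 ≈ -80.571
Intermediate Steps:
w = 17/21 (w = -17/(-21) = -17*(-1/21) = 17/21 ≈ 0.80952)
w*(-39) + n = (17/21)*(-39) - 49 = -221/7 - 49 = -564/7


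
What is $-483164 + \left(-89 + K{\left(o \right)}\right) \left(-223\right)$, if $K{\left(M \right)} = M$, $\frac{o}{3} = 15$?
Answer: $-473352$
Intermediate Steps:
$o = 45$ ($o = 3 \cdot 15 = 45$)
$-483164 + \left(-89 + K{\left(o \right)}\right) \left(-223\right) = -483164 + \left(-89 + 45\right) \left(-223\right) = -483164 - -9812 = -483164 + 9812 = -473352$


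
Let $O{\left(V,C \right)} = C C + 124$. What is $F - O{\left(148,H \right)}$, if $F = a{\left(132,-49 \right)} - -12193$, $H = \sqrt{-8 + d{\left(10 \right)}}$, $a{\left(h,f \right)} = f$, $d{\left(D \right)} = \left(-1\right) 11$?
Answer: $12039$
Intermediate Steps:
$d{\left(D \right)} = -11$
$H = i \sqrt{19}$ ($H = \sqrt{-8 - 11} = \sqrt{-19} = i \sqrt{19} \approx 4.3589 i$)
$O{\left(V,C \right)} = 124 + C^{2}$ ($O{\left(V,C \right)} = C^{2} + 124 = 124 + C^{2}$)
$F = 12144$ ($F = -49 - -12193 = -49 + 12193 = 12144$)
$F - O{\left(148,H \right)} = 12144 - \left(124 + \left(i \sqrt{19}\right)^{2}\right) = 12144 - \left(124 - 19\right) = 12144 - 105 = 12039$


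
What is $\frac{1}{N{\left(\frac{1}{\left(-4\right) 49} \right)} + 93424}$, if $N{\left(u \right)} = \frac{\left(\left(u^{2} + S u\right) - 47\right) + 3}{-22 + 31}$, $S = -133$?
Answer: $\frac{38416}{3588791469} \approx 1.0704 \cdot 10^{-5}$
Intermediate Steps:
$N{\left(u \right)} = - \frac{44}{9} - \frac{133 u}{9} + \frac{u^{2}}{9}$ ($N{\left(u \right)} = \frac{\left(\left(u^{2} - 133 u\right) - 47\right) + 3}{-22 + 31} = \frac{\left(-47 + u^{2} - 133 u\right) + 3}{9} = \left(-44 + u^{2} - 133 u\right) \frac{1}{9} = - \frac{44}{9} - \frac{133 u}{9} + \frac{u^{2}}{9}$)
$\frac{1}{N{\left(\frac{1}{\left(-4\right) 49} \right)} + 93424} = \frac{1}{\left(- \frac{44}{9} - \frac{133}{9 \left(\left(-4\right) 49\right)} + \frac{\left(\frac{1}{\left(-4\right) 49}\right)^{2}}{9}\right) + 93424} = \frac{1}{\left(- \frac{44}{9} - \frac{133}{9 \left(-196\right)} + \frac{\left(\frac{1}{-196}\right)^{2}}{9}\right) + 93424} = \frac{1}{\left(- \frac{44}{9} - - \frac{19}{252} + \frac{\left(- \frac{1}{196}\right)^{2}}{9}\right) + 93424} = \frac{1}{\left(- \frac{44}{9} + \frac{19}{252} + \frac{1}{9} \cdot \frac{1}{38416}\right) + 93424} = \frac{1}{\left(- \frac{44}{9} + \frac{19}{252} + \frac{1}{345744}\right) + 93424} = \frac{1}{- \frac{184915}{38416} + 93424} = \frac{1}{\frac{3588791469}{38416}} = \frac{38416}{3588791469}$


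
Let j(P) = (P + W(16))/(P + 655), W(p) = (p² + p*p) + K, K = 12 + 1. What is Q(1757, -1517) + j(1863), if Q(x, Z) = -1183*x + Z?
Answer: -2618779238/1259 ≈ -2.0800e+6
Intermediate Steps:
K = 13
W(p) = 13 + 2*p² (W(p) = (p² + p*p) + 13 = (p² + p²) + 13 = 2*p² + 13 = 13 + 2*p²)
j(P) = (525 + P)/(655 + P) (j(P) = (P + (13 + 2*16²))/(P + 655) = (P + (13 + 2*256))/(655 + P) = (P + (13 + 512))/(655 + P) = (P + 525)/(655 + P) = (525 + P)/(655 + P))
Q(x, Z) = Z - 1183*x
Q(1757, -1517) + j(1863) = (-1517 - 1183*1757) + (525 + 1863)/(655 + 1863) = (-1517 - 2078531) + 2388/2518 = -2080048 + (1/2518)*2388 = -2080048 + 1194/1259 = -2618779238/1259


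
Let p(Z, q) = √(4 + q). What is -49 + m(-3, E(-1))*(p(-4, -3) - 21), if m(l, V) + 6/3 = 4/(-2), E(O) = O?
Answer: 31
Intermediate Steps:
m(l, V) = -4 (m(l, V) = -2 + 4/(-2) = -2 + 4*(-½) = -2 - 2 = -4)
-49 + m(-3, E(-1))*(p(-4, -3) - 21) = -49 - 4*(√(4 - 3) - 21) = -49 - 4*(√1 - 21) = -49 - 4*(1 - 21) = -49 - 4*(-20) = -49 + 80 = 31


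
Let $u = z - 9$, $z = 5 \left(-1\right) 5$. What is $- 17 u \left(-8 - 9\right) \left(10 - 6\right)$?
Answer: $-39304$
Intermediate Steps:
$z = -25$ ($z = \left(-5\right) 5 = -25$)
$u = -34$ ($u = -25 - 9 = -34$)
$- 17 u \left(-8 - 9\right) \left(10 - 6\right) = \left(-17\right) \left(-34\right) \left(-8 - 9\right) \left(10 - 6\right) = 578 \left(\left(-17\right) 4\right) = 578 \left(-68\right) = -39304$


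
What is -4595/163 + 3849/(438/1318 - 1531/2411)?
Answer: -999033034963/78389960 ≈ -12744.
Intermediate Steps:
-4595/163 + 3849/(438/1318 - 1531/2411) = -4595*1/163 + 3849/(438*(1/1318) - 1531*1/2411) = -4595/163 + 3849/(219/659 - 1531/2411) = -4595/163 + 3849/(-480920/1588849) = -4595/163 + 3849*(-1588849/480920) = -4595/163 - 6115479801/480920 = -999033034963/78389960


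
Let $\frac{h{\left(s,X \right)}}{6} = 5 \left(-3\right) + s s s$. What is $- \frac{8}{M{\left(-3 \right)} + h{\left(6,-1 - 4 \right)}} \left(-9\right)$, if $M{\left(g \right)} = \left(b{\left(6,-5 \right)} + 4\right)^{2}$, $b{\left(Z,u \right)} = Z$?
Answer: $\frac{36}{653} \approx 0.05513$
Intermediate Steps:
$h{\left(s,X \right)} = -90 + 6 s^{3}$ ($h{\left(s,X \right)} = 6 \left(5 \left(-3\right) + s s s\right) = 6 \left(-15 + s^{2} s\right) = 6 \left(-15 + s^{3}\right) = -90 + 6 s^{3}$)
$M{\left(g \right)} = 100$ ($M{\left(g \right)} = \left(6 + 4\right)^{2} = 10^{2} = 100$)
$- \frac{8}{M{\left(-3 \right)} + h{\left(6,-1 - 4 \right)}} \left(-9\right) = - \frac{8}{100 - \left(90 - 6 \cdot 6^{3}\right)} \left(-9\right) = - \frac{8}{100 + \left(-90 + 6 \cdot 216\right)} \left(-9\right) = - \frac{8}{100 + \left(-90 + 1296\right)} \left(-9\right) = - \frac{8}{100 + 1206} \left(-9\right) = - \frac{8}{1306} \left(-9\right) = \left(-8\right) \frac{1}{1306} \left(-9\right) = \left(- \frac{4}{653}\right) \left(-9\right) = \frac{36}{653}$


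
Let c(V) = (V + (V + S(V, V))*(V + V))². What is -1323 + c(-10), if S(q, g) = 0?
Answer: 34777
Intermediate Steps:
c(V) = (V + 2*V²)² (c(V) = (V + (V + 0)*(V + V))² = (V + V*(2*V))² = (V + 2*V²)²)
-1323 + c(-10) = -1323 + (-10)²*(1 + 2*(-10))² = -1323 + 100*(1 - 20)² = -1323 + 100*(-19)² = -1323 + 100*361 = -1323 + 36100 = 34777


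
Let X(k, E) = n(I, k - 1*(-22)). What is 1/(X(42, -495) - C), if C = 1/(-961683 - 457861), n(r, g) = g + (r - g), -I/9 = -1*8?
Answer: 1419544/102207169 ≈ 0.013889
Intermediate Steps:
I = 72 (I = -(-9)*8 = -9*(-8) = 72)
n(r, g) = r
X(k, E) = 72
C = -1/1419544 (C = 1/(-1419544) = -1/1419544 ≈ -7.0445e-7)
1/(X(42, -495) - C) = 1/(72 - 1*(-1/1419544)) = 1/(72 + 1/1419544) = 1/(102207169/1419544) = 1419544/102207169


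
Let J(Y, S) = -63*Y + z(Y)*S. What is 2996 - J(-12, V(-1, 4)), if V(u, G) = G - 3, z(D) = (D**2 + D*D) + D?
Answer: 1964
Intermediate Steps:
z(D) = D + 2*D**2 (z(D) = (D**2 + D**2) + D = 2*D**2 + D = D + 2*D**2)
V(u, G) = -3 + G
J(Y, S) = -63*Y + S*Y*(1 + 2*Y) (J(Y, S) = -63*Y + (Y*(1 + 2*Y))*S = -63*Y + S*Y*(1 + 2*Y))
2996 - J(-12, V(-1, 4)) = 2996 - (-12)*(-63 + (-3 + 4)*(1 + 2*(-12))) = 2996 - (-12)*(-63 + 1*(1 - 24)) = 2996 - (-12)*(-63 + 1*(-23)) = 2996 - (-12)*(-63 - 23) = 2996 - (-12)*(-86) = 2996 - 1*1032 = 2996 - 1032 = 1964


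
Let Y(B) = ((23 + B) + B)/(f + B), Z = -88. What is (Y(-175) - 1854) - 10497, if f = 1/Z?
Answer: -190188975/15401 ≈ -12349.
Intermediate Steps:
f = -1/88 (f = 1/(-88) = -1/88 ≈ -0.011364)
Y(B) = (23 + 2*B)/(-1/88 + B) (Y(B) = ((23 + B) + B)/(-1/88 + B) = (23 + 2*B)/(-1/88 + B))
(Y(-175) - 1854) - 10497 = (88*(23 + 2*(-175))/(-1 + 88*(-175)) - 1854) - 10497 = (88*(23 - 350)/(-1 - 15400) - 1854) - 10497 = (88*(-327)/(-15401) - 1854) - 10497 = (88*(-1/15401)*(-327) - 1854) - 10497 = (28776/15401 - 1854) - 10497 = -28524678/15401 - 10497 = -190188975/15401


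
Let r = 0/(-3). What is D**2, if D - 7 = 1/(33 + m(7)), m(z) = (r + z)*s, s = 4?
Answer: 183184/3721 ≈ 49.230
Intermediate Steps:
r = 0 (r = 0*(-1/3) = 0)
m(z) = 4*z (m(z) = (0 + z)*4 = z*4 = 4*z)
D = 428/61 (D = 7 + 1/(33 + 4*7) = 7 + 1/(33 + 28) = 7 + 1/61 = 428/61 ≈ 7.0164)
D**2 = (428/61)**2 = 183184/3721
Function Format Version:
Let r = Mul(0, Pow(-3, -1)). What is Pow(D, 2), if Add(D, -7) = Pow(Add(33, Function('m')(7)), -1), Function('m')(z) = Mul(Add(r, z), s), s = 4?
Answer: Rational(183184, 3721) ≈ 49.230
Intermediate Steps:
r = 0 (r = Mul(0, Rational(-1, 3)) = 0)
Function('m')(z) = Mul(4, z) (Function('m')(z) = Mul(Add(0, z), 4) = Mul(z, 4) = Mul(4, z))
D = Rational(428, 61) (D = Add(7, Pow(Add(33, Mul(4, 7)), -1)) = Add(7, Pow(Add(33, 28), -1)) = Add(7, Pow(61, -1)) = Add(7, Rational(1, 61)) = Rational(428, 61) ≈ 7.0164)
Pow(D, 2) = Pow(Rational(428, 61), 2) = Rational(183184, 3721)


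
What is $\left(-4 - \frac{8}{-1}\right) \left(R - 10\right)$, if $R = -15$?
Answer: $-100$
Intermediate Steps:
$\left(-4 - \frac{8}{-1}\right) \left(R - 10\right) = \left(-4 - \frac{8}{-1}\right) \left(-15 - 10\right) = \left(-4 - 8 \left(-1\right)\right) \left(-25\right) = \left(-4 - -8\right) \left(-25\right) = \left(-4 + 8\right) \left(-25\right) = 4 \left(-25\right) = -100$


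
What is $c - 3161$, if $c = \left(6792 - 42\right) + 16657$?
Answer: $20246$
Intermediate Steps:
$c = 23407$ ($c = 6750 + 16657 = 23407$)
$c - 3161 = 23407 - 3161 = 20246$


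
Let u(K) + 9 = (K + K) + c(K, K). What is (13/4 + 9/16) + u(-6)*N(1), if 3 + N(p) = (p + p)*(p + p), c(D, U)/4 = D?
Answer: -659/16 ≈ -41.188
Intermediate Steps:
c(D, U) = 4*D
N(p) = -3 + 4*p**2 (N(p) = -3 + (p + p)*(p + p) = -3 + (2*p)*(2*p) = -3 + 4*p**2)
u(K) = -9 + 6*K (u(K) = -9 + ((K + K) + 4*K) = -9 + (2*K + 4*K) = -9 + 6*K)
(13/4 + 9/16) + u(-6)*N(1) = (13/4 + 9/16) + (-9 + 6*(-6))*(-3 + 4*1**2) = (13*(1/4) + 9*(1/16)) + (-9 - 36)*(-3 + 4*1) = (13/4 + 9/16) - 45*(-3 + 4) = 61/16 - 45*1 = 61/16 - 45 = -659/16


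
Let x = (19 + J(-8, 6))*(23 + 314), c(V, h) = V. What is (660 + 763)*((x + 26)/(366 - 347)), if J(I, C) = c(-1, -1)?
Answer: 8668916/19 ≈ 4.5626e+5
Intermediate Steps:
J(I, C) = -1
x = 6066 (x = (19 - 1)*(23 + 314) = 18*337 = 6066)
(660 + 763)*((x + 26)/(366 - 347)) = (660 + 763)*((6066 + 26)/(366 - 347)) = 1423*(6092/19) = 8668916/19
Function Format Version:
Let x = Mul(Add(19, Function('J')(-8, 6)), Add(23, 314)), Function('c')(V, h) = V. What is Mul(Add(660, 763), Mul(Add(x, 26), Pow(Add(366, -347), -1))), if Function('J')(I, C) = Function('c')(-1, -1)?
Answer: Rational(8668916, 19) ≈ 4.5626e+5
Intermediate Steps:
Function('J')(I, C) = -1
x = 6066 (x = Mul(Add(19, -1), Add(23, 314)) = Mul(18, 337) = 6066)
Mul(Add(660, 763), Mul(Add(x, 26), Pow(Add(366, -347), -1))) = Mul(Add(660, 763), Mul(Add(6066, 26), Pow(Add(366, -347), -1))) = Mul(1423, Mul(6092, Pow(19, -1))) = Mul(1423, Mul(6092, Rational(1, 19))) = Mul(1423, Rational(6092, 19)) = Rational(8668916, 19)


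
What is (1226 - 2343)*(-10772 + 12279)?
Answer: -1683319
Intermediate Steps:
(1226 - 2343)*(-10772 + 12279) = -1117*1507 = -1683319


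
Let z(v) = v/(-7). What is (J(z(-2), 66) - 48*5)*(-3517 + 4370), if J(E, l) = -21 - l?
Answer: -278931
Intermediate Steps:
z(v) = -v/7 (z(v) = v*(-⅐) = -v/7)
(J(z(-2), 66) - 48*5)*(-3517 + 4370) = ((-21 - 1*66) - 48*5)*(-3517 + 4370) = ((-21 - 66) - 240)*853 = (-87 - 240)*853 = -327*853 = -278931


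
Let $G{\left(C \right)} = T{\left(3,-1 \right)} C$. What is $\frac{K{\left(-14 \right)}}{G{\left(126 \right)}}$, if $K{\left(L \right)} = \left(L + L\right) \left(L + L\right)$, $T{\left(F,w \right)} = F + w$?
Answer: $\frac{28}{9} \approx 3.1111$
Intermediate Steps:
$K{\left(L \right)} = 4 L^{2}$ ($K{\left(L \right)} = 2 L 2 L = 4 L^{2}$)
$G{\left(C \right)} = 2 C$ ($G{\left(C \right)} = \left(3 - 1\right) C = 2 C$)
$\frac{K{\left(-14 \right)}}{G{\left(126 \right)}} = \frac{4 \left(-14\right)^{2}}{2 \cdot 126} = \frac{4 \cdot 196}{252} = 784 \cdot \frac{1}{252} = \frac{28}{9}$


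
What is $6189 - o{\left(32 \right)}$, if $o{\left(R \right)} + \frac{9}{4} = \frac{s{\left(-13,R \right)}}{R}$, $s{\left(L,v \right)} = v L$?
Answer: $\frac{24817}{4} \approx 6204.3$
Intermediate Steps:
$s{\left(L,v \right)} = L v$
$o{\left(R \right)} = - \frac{61}{4}$ ($o{\left(R \right)} = - \frac{9}{4} + \frac{\left(-13\right) R}{R} = - \frac{9}{4} - 13 = - \frac{61}{4}$)
$6189 - o{\left(32 \right)} = 6189 - - \frac{61}{4} = 6189 + \frac{61}{4} = \frac{24817}{4}$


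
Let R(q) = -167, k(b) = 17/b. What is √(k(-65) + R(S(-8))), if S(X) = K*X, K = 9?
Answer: 6*I*√19630/65 ≈ 12.933*I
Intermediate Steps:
S(X) = 9*X
√(k(-65) + R(S(-8))) = √(17/(-65) - 167) = √(17*(-1/65) - 167) = √(-17/65 - 167) = √(-10872/65) = 6*I*√19630/65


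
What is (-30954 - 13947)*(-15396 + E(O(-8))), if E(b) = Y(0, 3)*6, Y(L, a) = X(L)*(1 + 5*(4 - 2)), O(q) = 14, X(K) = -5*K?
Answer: 691295796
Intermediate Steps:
Y(L, a) = -55*L (Y(L, a) = (-5*L)*(1 + 5*(4 - 2)) = (-5*L)*(1 + 5*2) = (-5*L)*(1 + 10) = -5*L*11 = -55*L)
E(b) = 0 (E(b) = -55*0*6 = 0*6 = 0)
(-30954 - 13947)*(-15396 + E(O(-8))) = (-30954 - 13947)*(-15396 + 0) = -44901*(-15396) = 691295796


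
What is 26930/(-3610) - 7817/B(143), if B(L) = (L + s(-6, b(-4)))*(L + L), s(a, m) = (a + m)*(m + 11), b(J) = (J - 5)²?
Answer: -5427326451/727161578 ≈ -7.4637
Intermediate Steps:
b(J) = (-5 + J)²
s(a, m) = (11 + m)*(a + m) (s(a, m) = (a + m)*(11 + m) = (11 + m)*(a + m))
B(L) = 2*L*(6900 + L) (B(L) = (L + (((-5 - 4)²)² + 11*(-6) + 11*(-5 - 4)² - 6*(-5 - 4)²))*(L + L) = (L + (((-9)²)² - 66 + 11*(-9)² - 6*(-9)²))*(2*L) = (L + (81² - 66 + 11*81 - 6*81))*(2*L) = (L + (6561 - 66 + 891 - 486))*(2*L) = (L + 6900)*(2*L) = (6900 + L)*(2*L) = 2*L*(6900 + L))
26930/(-3610) - 7817/B(143) = 26930/(-3610) - 7817*1/(286*(6900 + 143)) = 26930*(-1/3610) - 7817/(2*143*7043) = -2693/361 - 7817/2014298 = -5427326451/727161578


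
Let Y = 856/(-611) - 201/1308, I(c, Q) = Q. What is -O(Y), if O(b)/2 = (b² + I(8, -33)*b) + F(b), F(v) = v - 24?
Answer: -1998837298641/35483414408 ≈ -56.332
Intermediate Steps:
F(v) = -24 + v
Y = -414153/266396 (Y = 856*(-1/611) - 201*1/1308 = -856/611 - 67/436 = -414153/266396 ≈ -1.5547)
O(b) = -48 - 64*b + 2*b² (O(b) = 2*((b² - 33*b) + (-24 + b)) = 2*(-24 + b² - 32*b) = -48 - 64*b + 2*b²)
-O(Y) = -(-48 - 64*(-414153/266396) + 2*(-414153/266396)²) = -(-48 + 6626448/66599 + 2*(171522707409/70966828816)) = -(-48 + 6626448/66599 + 171522707409/35483414408) = -1*1998837298641/35483414408 = -1998837298641/35483414408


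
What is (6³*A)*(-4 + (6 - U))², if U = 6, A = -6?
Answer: -20736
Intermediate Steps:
(6³*A)*(-4 + (6 - U))² = (6³*(-6))*(-4 + (6 - 1*6))² = (216*(-6))*(-4 + (6 - 6))² = -1296*(-4 + 0)² = -1296*(-4)² = -1296*16 = -20736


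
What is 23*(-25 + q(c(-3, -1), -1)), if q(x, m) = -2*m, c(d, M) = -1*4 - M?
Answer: -529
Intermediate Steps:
c(d, M) = -4 - M
23*(-25 + q(c(-3, -1), -1)) = 23*(-25 - 2*(-1)) = 23*(-25 + 2) = 23*(-23) = -529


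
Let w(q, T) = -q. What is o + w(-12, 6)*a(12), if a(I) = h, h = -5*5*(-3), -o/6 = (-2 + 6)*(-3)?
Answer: 972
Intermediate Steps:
o = 72 (o = -6*(-2 + 6)*(-3) = -24*(-3) = -6*(-12) = 72)
h = 75 (h = -25*(-3) = 75)
a(I) = 75
o + w(-12, 6)*a(12) = 72 - 1*(-12)*75 = 72 + 12*75 = 72 + 900 = 972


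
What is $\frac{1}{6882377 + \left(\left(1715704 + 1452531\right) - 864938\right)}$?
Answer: $\frac{1}{9185674} \approx 1.0887 \cdot 10^{-7}$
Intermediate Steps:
$\frac{1}{6882377 + \left(\left(1715704 + 1452531\right) - 864938\right)} = \frac{1}{6882377 + \left(3168235 - 864938\right)} = \frac{1}{6882377 + 2303297} = \frac{1}{9185674}$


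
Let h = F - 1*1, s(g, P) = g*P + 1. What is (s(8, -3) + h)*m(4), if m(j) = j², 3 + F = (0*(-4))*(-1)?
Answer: -432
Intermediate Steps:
F = -3 (F = -3 + (0*(-4))*(-1) = -3 + 0*(-1) = -3 + 0 = -3)
s(g, P) = 1 + P*g (s(g, P) = P*g + 1 = 1 + P*g)
h = -4 (h = -3 - 1*1 = -3 - 1 = -4)
(s(8, -3) + h)*m(4) = ((1 - 3*8) - 4)*4² = ((1 - 24) - 4)*16 = (-23 - 4)*16 = -27*16 = -432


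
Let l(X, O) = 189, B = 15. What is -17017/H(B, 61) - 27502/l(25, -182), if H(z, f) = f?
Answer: -4893835/11529 ≈ -424.48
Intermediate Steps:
-17017/H(B, 61) - 27502/l(25, -182) = -17017/61 - 27502/189 = -4893835/11529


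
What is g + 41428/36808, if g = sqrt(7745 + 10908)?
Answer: 10357/9202 + sqrt(18653) ≈ 137.70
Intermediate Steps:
g = sqrt(18653) ≈ 136.58
g + 41428/36808 = sqrt(18653) + 41428/36808 = sqrt(18653) + 41428*(1/36808) = sqrt(18653) + 10357/9202 = 10357/9202 + sqrt(18653)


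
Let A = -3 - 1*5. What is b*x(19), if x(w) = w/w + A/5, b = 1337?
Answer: -4011/5 ≈ -802.20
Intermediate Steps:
A = -8 (A = -3 - 5 = -8)
x(w) = -3/5 (x(w) = w/w - 8/5 = 1 - 8*1/5 = 1 - 8/5 = -3/5)
b*x(19) = 1337*(-3/5) = -4011/5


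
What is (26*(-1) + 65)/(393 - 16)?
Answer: 3/29 ≈ 0.10345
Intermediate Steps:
(26*(-1) + 65)/(393 - 16) = (-26 + 65)/377 = 39*(1/377) = 3/29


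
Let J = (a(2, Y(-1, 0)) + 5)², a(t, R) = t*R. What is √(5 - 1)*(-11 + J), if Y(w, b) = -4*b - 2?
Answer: -20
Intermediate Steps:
Y(w, b) = -2 - 4*b
a(t, R) = R*t
J = 1 (J = ((-2 - 4*0)*2 + 5)² = ((-2 + 0)*2 + 5)² = (-2*2 + 5)² = (-4 + 5)² = 1² = 1)
√(5 - 1)*(-11 + J) = √(5 - 1)*(-11 + 1) = √4*(-10) = 2*(-10) = -20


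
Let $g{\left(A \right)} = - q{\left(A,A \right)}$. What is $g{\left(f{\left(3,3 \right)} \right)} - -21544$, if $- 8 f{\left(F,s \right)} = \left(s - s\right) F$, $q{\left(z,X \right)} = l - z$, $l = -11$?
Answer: $21555$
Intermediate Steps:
$q{\left(z,X \right)} = -11 - z$
$f{\left(F,s \right)} = 0$ ($f{\left(F,s \right)} = - \frac{\left(s - s\right) F}{8} = - \frac{0 F}{8} = \left(- \frac{1}{8}\right) 0 = 0$)
$g{\left(A \right)} = 11 + A$ ($g{\left(A \right)} = - (-11 - A) = 11 + A$)
$g{\left(f{\left(3,3 \right)} \right)} - -21544 = \left(11 + 0\right) - -21544 = 11 + 21544 = 21555$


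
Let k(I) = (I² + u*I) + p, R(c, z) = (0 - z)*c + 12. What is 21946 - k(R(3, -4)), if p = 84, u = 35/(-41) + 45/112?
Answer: 12224389/574 ≈ 21297.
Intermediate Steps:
u = -2075/4592 (u = 35*(-1/41) + 45*(1/112) = -35/41 + 45/112 = -2075/4592 ≈ -0.45187)
R(c, z) = 12 - c*z (R(c, z) = (-z)*c + 12 = -c*z + 12 = 12 - c*z)
k(I) = 84 + I² - 2075*I/4592 (k(I) = (I² - 2075*I/4592) + 84 = 84 + I² - 2075*I/4592)
21946 - k(R(3, -4)) = 21946 - (84 + (12 - 1*3*(-4))² - 2075*(12 - 1*3*(-4))/4592) = 21946 - (84 + (12 + 12)² - 2075*(12 + 12)/4592) = 21946 - (84 + 24² - 2075/4592*24) = 21946 - (84 + 576 - 6225/574) = 21946 - 1*372615/574 = 21946 - 372615/574 = 12224389/574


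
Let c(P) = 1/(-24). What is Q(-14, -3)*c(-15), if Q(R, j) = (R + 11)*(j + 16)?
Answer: 13/8 ≈ 1.6250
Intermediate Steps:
c(P) = -1/24
Q(R, j) = (11 + R)*(16 + j)
Q(-14, -3)*c(-15) = (176 + 11*(-3) + 16*(-14) - 14*(-3))*(-1/24) = (176 - 33 - 224 + 42)*(-1/24) = -39*(-1/24) = 13/8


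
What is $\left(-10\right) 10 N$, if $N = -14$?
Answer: $1400$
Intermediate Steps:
$\left(-10\right) 10 N = \left(-10\right) 10 \left(-14\right) = \left(-100\right) \left(-14\right) = 1400$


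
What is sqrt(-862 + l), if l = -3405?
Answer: I*sqrt(4267) ≈ 65.322*I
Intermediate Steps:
sqrt(-862 + l) = sqrt(-862 - 3405) = sqrt(-4267) = I*sqrt(4267)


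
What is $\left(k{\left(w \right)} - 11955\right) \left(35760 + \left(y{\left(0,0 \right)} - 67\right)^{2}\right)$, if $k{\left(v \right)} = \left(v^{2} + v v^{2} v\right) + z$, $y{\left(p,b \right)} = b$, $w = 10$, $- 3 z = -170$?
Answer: $- \frac{217143355}{3} \approx -7.2381 \cdot 10^{7}$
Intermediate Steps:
$z = \frac{170}{3}$ ($z = \left(- \frac{1}{3}\right) \left(-170\right) = \frac{170}{3} \approx 56.667$)
$k{\left(v \right)} = \frac{170}{3} + v^{2} + v^{4}$ ($k{\left(v \right)} = \left(v^{2} + v v^{2} v\right) + \frac{170}{3} = \left(v^{2} + v^{3} v\right) + \frac{170}{3} = \left(v^{2} + v^{4}\right) + \frac{170}{3} = \frac{170}{3} + v^{2} + v^{4}$)
$\left(k{\left(w \right)} - 11955\right) \left(35760 + \left(y{\left(0,0 \right)} - 67\right)^{2}\right) = \left(\left(\frac{170}{3} + 10^{2} + 10^{4}\right) - 11955\right) \left(35760 + \left(0 - 67\right)^{2}\right) = \left(\left(\frac{170}{3} + 100 + 10000\right) - 11955\right) \left(35760 + \left(-67\right)^{2}\right) = \left(\frac{30470}{3} - 11955\right) \left(35760 + 4489\right) = \left(- \frac{5395}{3}\right) 40249 = - \frac{217143355}{3}$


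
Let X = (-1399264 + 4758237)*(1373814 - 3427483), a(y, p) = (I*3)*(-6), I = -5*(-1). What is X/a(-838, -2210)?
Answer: 6898218721937/90 ≈ 7.6647e+10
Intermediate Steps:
I = 5
a(y, p) = -90 (a(y, p) = (5*3)*(-6) = 15*(-6) = -90)
X = -6898218721937 (X = 3358973*(-2053669) = -6898218721937)
X/a(-838, -2210) = -6898218721937/(-90) = -6898218721937*(-1/90) = 6898218721937/90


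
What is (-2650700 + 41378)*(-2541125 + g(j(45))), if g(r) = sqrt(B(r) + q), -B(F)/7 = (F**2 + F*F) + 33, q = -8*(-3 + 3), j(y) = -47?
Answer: 6630613367250 - 2609322*I*sqrt(31157) ≈ 6.6306e+12 - 4.6058e+8*I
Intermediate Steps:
q = 0 (q = -8*0 = 0)
B(F) = -231 - 14*F**2 (B(F) = -7*((F**2 + F*F) + 33) = -7*((F**2 + F**2) + 33) = -7*(2*F**2 + 33) = -7*(33 + 2*F**2) = -231 - 14*F**2)
g(r) = sqrt(-231 - 14*r**2) (g(r) = sqrt((-231 - 14*r**2) + 0) = sqrt(-231 - 14*r**2))
(-2650700 + 41378)*(-2541125 + g(j(45))) = (-2650700 + 41378)*(-2541125 + sqrt(-231 - 14*(-47)**2)) = -2609322*(-2541125 + sqrt(-231 - 14*2209)) = -2609322*(-2541125 + sqrt(-231 - 30926)) = -2609322*(-2541125 + sqrt(-31157)) = -2609322*(-2541125 + I*sqrt(31157)) = 6630613367250 - 2609322*I*sqrt(31157)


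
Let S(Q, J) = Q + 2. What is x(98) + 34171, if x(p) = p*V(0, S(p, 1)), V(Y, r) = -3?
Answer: 33877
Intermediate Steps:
S(Q, J) = 2 + Q
x(p) = -3*p (x(p) = p*(-3) = -3*p)
x(98) + 34171 = -3*98 + 34171 = -294 + 34171 = 33877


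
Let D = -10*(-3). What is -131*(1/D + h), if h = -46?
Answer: 180649/30 ≈ 6021.6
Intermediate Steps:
D = 30
-131*(1/D + h) = -131*(1/30 - 46) = -131*(-1379/30) = 180649/30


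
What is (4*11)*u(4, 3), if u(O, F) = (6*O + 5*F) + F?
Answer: 1848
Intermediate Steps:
u(O, F) = 6*F + 6*O (u(O, F) = (5*F + 6*O) + F = 6*F + 6*O)
(4*11)*u(4, 3) = (4*11)*(6*3 + 6*4) = 44*(18 + 24) = 44*42 = 1848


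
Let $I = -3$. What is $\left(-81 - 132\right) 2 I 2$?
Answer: $2556$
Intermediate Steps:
$\left(-81 - 132\right) 2 I 2 = \left(-81 - 132\right) 2 \left(-3\right) 2 = - 213 \left(\left(-6\right) 2\right) = \left(-213\right) \left(-12\right) = 2556$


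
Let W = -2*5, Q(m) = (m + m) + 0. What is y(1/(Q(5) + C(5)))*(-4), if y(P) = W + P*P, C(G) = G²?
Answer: 48996/1225 ≈ 39.997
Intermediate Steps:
Q(m) = 2*m (Q(m) = 2*m + 0 = 2*m)
W = -10
y(P) = -10 + P² (y(P) = -10 + P*P = -10 + P²)
y(1/(Q(5) + C(5)))*(-4) = (-10 + (1/(2*5 + 5²))²)*(-4) = (-10 + (1/(10 + 25))²)*(-4) = (-10 + (1/35)²)*(-4) = (-10 + 1/1225)*(-4) = -12249/1225*(-4) = 48996/1225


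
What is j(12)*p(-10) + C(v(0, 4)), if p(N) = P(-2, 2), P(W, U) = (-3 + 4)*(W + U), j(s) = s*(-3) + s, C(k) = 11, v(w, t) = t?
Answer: 11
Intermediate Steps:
j(s) = -2*s (j(s) = -3*s + s = -2*s)
P(W, U) = U + W (P(W, U) = 1*(U + W) = U + W)
p(N) = 0 (p(N) = 2 - 2 = 0)
j(12)*p(-10) + C(v(0, 4)) = -2*12*0 + 11 = -24*0 + 11 = 0 + 11 = 11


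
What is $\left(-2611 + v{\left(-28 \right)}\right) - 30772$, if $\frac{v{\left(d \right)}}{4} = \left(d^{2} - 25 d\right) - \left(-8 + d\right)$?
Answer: $-27303$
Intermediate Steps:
$v{\left(d \right)} = 32 - 104 d + 4 d^{2}$ ($v{\left(d \right)} = 4 \left(\left(d^{2} - 25 d\right) - \left(-8 + d\right)\right) = 4 \left(8 + d^{2} - 26 d\right) = 32 - 104 d + 4 d^{2}$)
$\left(-2611 + v{\left(-28 \right)}\right) - 30772 = \left(-2611 + \left(32 - -2912 + 4 \left(-28\right)^{2}\right)\right) - 30772 = \left(-2611 + \left(32 + 2912 + 4 \cdot 784\right)\right) - 30772 = \left(-2611 + \left(32 + 2912 + 3136\right)\right) - 30772 = \left(-2611 + 6080\right) - 30772 = 3469 - 30772 = -27303$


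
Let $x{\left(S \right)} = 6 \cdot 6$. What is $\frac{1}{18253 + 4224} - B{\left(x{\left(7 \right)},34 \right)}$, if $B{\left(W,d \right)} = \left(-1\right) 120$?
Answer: $\frac{2697241}{22477} \approx 120.0$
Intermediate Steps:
$x{\left(S \right)} = 36$
$B{\left(W,d \right)} = -120$
$\frac{1}{18253 + 4224} - B{\left(x{\left(7 \right)},34 \right)} = \frac{1}{18253 + 4224} - -120 = \frac{1}{22477} + 120 = \frac{2697241}{22477}$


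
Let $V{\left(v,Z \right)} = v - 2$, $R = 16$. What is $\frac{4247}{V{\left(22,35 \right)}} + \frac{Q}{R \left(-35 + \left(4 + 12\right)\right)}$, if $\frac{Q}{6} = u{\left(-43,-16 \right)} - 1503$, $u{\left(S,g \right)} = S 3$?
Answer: $\frac{92933}{380} \approx 244.56$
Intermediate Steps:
$u{\left(S,g \right)} = 3 S$
$V{\left(v,Z \right)} = -2 + v$ ($V{\left(v,Z \right)} = v - 2 = -2 + v$)
$Q = -9792$ ($Q = 6 \left(3 \left(-43\right) - 1503\right) = 6 \left(-129 - 1503\right) = 6 \left(-1632\right) = -9792$)
$\frac{4247}{V{\left(22,35 \right)}} + \frac{Q}{R \left(-35 + \left(4 + 12\right)\right)} = \frac{4247}{-2 + 22} - \frac{9792}{16 \left(-35 + \left(4 + 12\right)\right)} = \frac{4247}{20} - \frac{9792}{16 \left(-35 + 16\right)} = 4247 \cdot \frac{1}{20} - \frac{9792}{16 \left(-19\right)} = \frac{4247}{20} - \frac{9792}{-304} = \frac{4247}{20} - - \frac{612}{19} = \frac{4247}{20} + \frac{612}{19} = \frac{92933}{380}$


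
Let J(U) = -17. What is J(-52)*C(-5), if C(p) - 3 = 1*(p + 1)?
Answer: 17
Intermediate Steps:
C(p) = 4 + p (C(p) = 3 + 1*(p + 1) = 3 + 1*(1 + p) = 3 + (1 + p) = 4 + p)
J(-52)*C(-5) = -17*(4 - 5) = -17*(-1) = 17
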